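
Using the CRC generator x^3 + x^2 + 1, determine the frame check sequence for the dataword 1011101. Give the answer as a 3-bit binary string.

101

Append 3 zeros: 1011101000. Divide by 1101 (XOR where the leading bit is 1):
  pos 0: 1011 XOR 1101 = 0110
  pos 1: 1101 XOR 1101 = 0000
  pos 6: 1000 XOR 1101 = 0101
Remainder (last 3 bits) = 101. This is the CRC / FCS.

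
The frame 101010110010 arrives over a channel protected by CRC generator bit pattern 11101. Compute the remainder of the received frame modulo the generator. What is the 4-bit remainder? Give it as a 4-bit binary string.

0000

Modulo-2 division of 101010110010 by 11101:
  pos 0: 10101 XOR 11101 = 01000
  pos 1: 10000 XOR 11101 = 01101
  pos 2: 11011 XOR 11101 = 00110
  pos 4: 11010 XOR 11101 = 00111
  pos 6: 11101 XOR 11101 = 00000
Remainder = 0000 (zero — the frame passes the CRC check).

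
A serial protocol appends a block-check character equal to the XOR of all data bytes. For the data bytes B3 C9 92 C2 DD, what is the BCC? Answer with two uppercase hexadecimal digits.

F7

XOR the bytes together:
  start with 0xB3
  0xB3 ⊕ 0xC9 = 0x7A
  0x7A ⊕ 0x92 = 0xE8
  0xE8 ⊕ 0xC2 = 0x2A
  0x2A ⊕ 0xDD = 0xF7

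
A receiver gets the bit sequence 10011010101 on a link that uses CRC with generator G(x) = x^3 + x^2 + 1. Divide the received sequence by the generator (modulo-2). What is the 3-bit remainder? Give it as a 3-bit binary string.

Modulo-2 division of 10011010101 by 1101:
  pos 0: 1001 XOR 1101 = 0100
  pos 1: 1001 XOR 1101 = 0100
  pos 2: 1000 XOR 1101 = 0101
  pos 3: 1011 XOR 1101 = 0110
  pos 4: 1100 XOR 1101 = 0001
  pos 7: 1101 XOR 1101 = 0000
Remainder = 000 (zero — the frame passes the CRC check).

000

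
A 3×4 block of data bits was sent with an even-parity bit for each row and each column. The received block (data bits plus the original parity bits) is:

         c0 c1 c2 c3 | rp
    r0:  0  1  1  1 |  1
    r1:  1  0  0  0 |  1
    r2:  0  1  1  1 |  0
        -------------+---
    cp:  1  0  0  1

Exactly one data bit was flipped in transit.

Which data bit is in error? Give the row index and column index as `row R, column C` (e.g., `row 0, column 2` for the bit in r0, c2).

row 2, column 3

Recompute each row's even parity and compare to rp:
  r0: data parity 1, sent rp 1 → ok
  r1: data parity 1, sent rp 1 → ok
  r2: data parity 1, sent rp 0 → mismatch
Recompute each column's even parity and compare to cp:
  c0: data parity 1, sent cp 1 → ok
  c1: data parity 0, sent cp 0 → ok
  c2: data parity 0, sent cp 0 → ok
  c3: data parity 0, sent cp 1 → mismatch
Exactly one row (r2) and one column (c3) fail → the flipped bit is at their intersection.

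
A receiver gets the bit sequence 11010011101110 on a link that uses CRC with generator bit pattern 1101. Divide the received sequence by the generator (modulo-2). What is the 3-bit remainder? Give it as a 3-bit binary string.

111

Modulo-2 division of 11010011101110 by 1101:
  pos 0: 1101 XOR 1101 = 0000
  pos 6: 1110 XOR 1101 = 0011
  pos 8: 1111 XOR 1101 = 0010
  pos 10: 1010 XOR 1101 = 0111
Remainder = 111 (nonzero — an error is detected).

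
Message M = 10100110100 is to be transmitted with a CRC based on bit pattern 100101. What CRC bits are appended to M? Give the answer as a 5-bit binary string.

11100

Append 5 zeros: 1010011010000000. Divide by 100101 (XOR where the leading bit is 1):
  pos 0: 101001 XOR 100101 = 001100
  pos 2: 110010 XOR 100101 = 010111
  pos 3: 101111 XOR 100101 = 001010
  pos 5: 101000 XOR 100101 = 001101
  pos 7: 110100 XOR 100101 = 010001
  pos 8: 100010 XOR 100101 = 000111
Remainder (last 5 bits) = 11100. This is the CRC / FCS.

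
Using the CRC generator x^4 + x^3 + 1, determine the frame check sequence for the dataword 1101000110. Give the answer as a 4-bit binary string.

Append 4 zeros: 11010001100000. Divide by 11001 (XOR where the leading bit is 1):
  pos 0: 11010 XOR 11001 = 00011
  pos 3: 11001 XOR 11001 = 00000
  pos 8: 10000 XOR 11001 = 01001
  pos 9: 10010 XOR 11001 = 01011
Remainder (last 4 bits) = 1011. This is the CRC / FCS.

1011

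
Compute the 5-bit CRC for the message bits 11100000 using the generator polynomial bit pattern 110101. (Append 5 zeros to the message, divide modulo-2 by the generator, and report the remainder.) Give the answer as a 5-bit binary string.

Append 5 zeros: 1110000000000. Divide by 110101 (XOR where the leading bit is 1):
  pos 0: 111000 XOR 110101 = 001101
  pos 2: 110100 XOR 110101 = 000001
  pos 7: 100000 XOR 110101 = 010101
Remainder (last 5 bits) = 10101. This is the CRC / FCS.

10101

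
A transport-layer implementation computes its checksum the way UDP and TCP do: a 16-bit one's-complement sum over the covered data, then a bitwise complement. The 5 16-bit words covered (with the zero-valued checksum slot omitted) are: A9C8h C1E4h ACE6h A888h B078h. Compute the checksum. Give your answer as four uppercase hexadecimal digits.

8E6A

One's-complement addition (fold any carry out of bit 15 back into bit 0):
  0xA9C8 + 0xC1E4 = 0x16BAC → wrap carry → 0x6BAD
  0x6BAD + 0xACE6 = 0x11893 → wrap carry → 0x1894
  0x1894 + 0xA888 = 0x0C11C
  0xC11C + 0xB078 = 0x17194 → wrap carry → 0x7195
One's-complement sum = 0x7195.
Checksum = ~0x7195 & 0xFFFF = 0x8E6A.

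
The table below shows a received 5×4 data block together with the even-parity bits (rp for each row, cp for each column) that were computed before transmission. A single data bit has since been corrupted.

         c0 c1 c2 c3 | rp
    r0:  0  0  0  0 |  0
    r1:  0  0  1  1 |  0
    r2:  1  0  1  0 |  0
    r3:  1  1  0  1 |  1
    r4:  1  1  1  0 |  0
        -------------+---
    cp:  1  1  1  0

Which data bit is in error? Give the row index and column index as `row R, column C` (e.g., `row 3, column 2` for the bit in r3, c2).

row 4, column 1

Recompute each row's even parity and compare to rp:
  r0: data parity 0, sent rp 0 → ok
  r1: data parity 0, sent rp 0 → ok
  r2: data parity 0, sent rp 0 → ok
  r3: data parity 1, sent rp 1 → ok
  r4: data parity 1, sent rp 0 → mismatch
Recompute each column's even parity and compare to cp:
  c0: data parity 1, sent cp 1 → ok
  c1: data parity 0, sent cp 1 → mismatch
  c2: data parity 1, sent cp 1 → ok
  c3: data parity 0, sent cp 0 → ok
Exactly one row (r4) and one column (c1) fail → the flipped bit is at their intersection.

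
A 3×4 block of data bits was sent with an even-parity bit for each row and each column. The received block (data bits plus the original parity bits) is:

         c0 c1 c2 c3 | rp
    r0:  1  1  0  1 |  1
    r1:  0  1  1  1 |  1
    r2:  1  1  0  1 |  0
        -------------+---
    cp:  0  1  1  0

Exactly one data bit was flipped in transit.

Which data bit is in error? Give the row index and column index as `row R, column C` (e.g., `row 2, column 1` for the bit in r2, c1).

row 2, column 3

Recompute each row's even parity and compare to rp:
  r0: data parity 1, sent rp 1 → ok
  r1: data parity 1, sent rp 1 → ok
  r2: data parity 1, sent rp 0 → mismatch
Recompute each column's even parity and compare to cp:
  c0: data parity 0, sent cp 0 → ok
  c1: data parity 1, sent cp 1 → ok
  c2: data parity 1, sent cp 1 → ok
  c3: data parity 1, sent cp 0 → mismatch
Exactly one row (r2) and one column (c3) fail → the flipped bit is at their intersection.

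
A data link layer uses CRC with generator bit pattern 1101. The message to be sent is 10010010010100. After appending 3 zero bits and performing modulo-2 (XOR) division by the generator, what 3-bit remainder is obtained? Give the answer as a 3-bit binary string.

101

Append 3 zeros: 10010010010100000. Divide by 1101 (XOR where the leading bit is 1):
  pos 0: 1001 XOR 1101 = 0100
  pos 1: 1000 XOR 1101 = 0101
  pos 2: 1010 XOR 1101 = 0111
  pos 3: 1111 XOR 1101 = 0010
  pos 5: 1000 XOR 1101 = 0101
  pos 6: 1011 XOR 1101 = 0110
  pos 7: 1100 XOR 1101 = 0001
  pos 10: 1100 XOR 1101 = 0001
  pos 13: 1000 XOR 1101 = 0101
Remainder (last 3 bits) = 101. This is the CRC / FCS.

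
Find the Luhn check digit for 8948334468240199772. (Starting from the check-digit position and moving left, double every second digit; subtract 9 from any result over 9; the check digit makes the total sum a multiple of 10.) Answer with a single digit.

Partial digits right→left: 2 7 7 9 9 1 0 4 2 8 6 4 4 3 3 8 4 9 8
Double every second digit counting from the check-digit position (so the 1st, 3rd, 5th, ... of the partial from the right).
  doubled (with −9 where >9): 4 5 9 0 4 3 8 6 8 7 → sum 54
  kept as-is: 7 9 1 4 8 4 3 8 9 → sum 53
Total = 54 + 53 = 107.
Check digit = (10 − (107 mod 10)) mod 10 = 3.

3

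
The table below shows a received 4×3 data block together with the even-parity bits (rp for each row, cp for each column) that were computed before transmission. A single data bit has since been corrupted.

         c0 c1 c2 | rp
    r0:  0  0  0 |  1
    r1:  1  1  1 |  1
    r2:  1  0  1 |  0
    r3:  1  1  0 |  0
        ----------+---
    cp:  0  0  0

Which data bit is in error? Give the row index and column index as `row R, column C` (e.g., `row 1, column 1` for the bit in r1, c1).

Recompute each row's even parity and compare to rp:
  r0: data parity 0, sent rp 1 → mismatch
  r1: data parity 1, sent rp 1 → ok
  r2: data parity 0, sent rp 0 → ok
  r3: data parity 0, sent rp 0 → ok
Recompute each column's even parity and compare to cp:
  c0: data parity 1, sent cp 0 → mismatch
  c1: data parity 0, sent cp 0 → ok
  c2: data parity 0, sent cp 0 → ok
Exactly one row (r0) and one column (c0) fail → the flipped bit is at their intersection.

row 0, column 0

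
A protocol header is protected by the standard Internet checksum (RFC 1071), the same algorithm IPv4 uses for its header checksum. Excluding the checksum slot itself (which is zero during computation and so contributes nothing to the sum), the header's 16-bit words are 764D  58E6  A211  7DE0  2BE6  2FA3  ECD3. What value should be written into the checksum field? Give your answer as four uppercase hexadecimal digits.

C87C

One's-complement addition (fold any carry out of bit 15 back into bit 0):
  0x764D + 0x58E6 = 0x0CF33
  0xCF33 + 0xA211 = 0x17144 → wrap carry → 0x7145
  0x7145 + 0x7DE0 = 0x0EF25
  0xEF25 + 0x2BE6 = 0x11B0B → wrap carry → 0x1B0C
  0x1B0C + 0x2FA3 = 0x04AAF
  0x4AAF + 0xECD3 = 0x13782 → wrap carry → 0x3783
One's-complement sum = 0x3783.
Checksum = ~0x3783 & 0xFFFF = 0xC87C.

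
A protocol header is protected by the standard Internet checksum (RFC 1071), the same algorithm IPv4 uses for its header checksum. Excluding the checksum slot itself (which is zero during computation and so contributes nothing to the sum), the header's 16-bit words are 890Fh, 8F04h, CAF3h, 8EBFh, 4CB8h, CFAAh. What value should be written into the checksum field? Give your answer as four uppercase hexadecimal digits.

71D5

One's-complement addition (fold any carry out of bit 15 back into bit 0):
  0x890F + 0x8F04 = 0x11813 → wrap carry → 0x1814
  0x1814 + 0xCAF3 = 0x0E307
  0xE307 + 0x8EBF = 0x171C6 → wrap carry → 0x71C7
  0x71C7 + 0x4CB8 = 0x0BE7F
  0xBE7F + 0xCFAA = 0x18E29 → wrap carry → 0x8E2A
One's-complement sum = 0x8E2A.
Checksum = ~0x8E2A & 0xFFFF = 0x71D5.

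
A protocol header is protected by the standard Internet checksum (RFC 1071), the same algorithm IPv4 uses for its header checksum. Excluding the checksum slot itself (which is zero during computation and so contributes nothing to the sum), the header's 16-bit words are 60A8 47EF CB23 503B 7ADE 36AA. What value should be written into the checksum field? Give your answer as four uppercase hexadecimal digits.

8A80

One's-complement addition (fold any carry out of bit 15 back into bit 0):
  0x60A8 + 0x47EF = 0x0A897
  0xA897 + 0xCB23 = 0x173BA → wrap carry → 0x73BB
  0x73BB + 0x503B = 0x0C3F6
  0xC3F6 + 0x7ADE = 0x13ED4 → wrap carry → 0x3ED5
  0x3ED5 + 0x36AA = 0x0757F
One's-complement sum = 0x757F.
Checksum = ~0x757F & 0xFFFF = 0x8A80.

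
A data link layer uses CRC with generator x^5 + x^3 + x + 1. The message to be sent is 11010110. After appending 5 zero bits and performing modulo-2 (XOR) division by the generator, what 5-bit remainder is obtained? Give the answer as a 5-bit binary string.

11010

Append 5 zeros: 1101011000000. Divide by 101011 (XOR where the leading bit is 1):
  pos 0: 110101 XOR 101011 = 011110
  pos 1: 111101 XOR 101011 = 010110
  pos 2: 101100 XOR 101011 = 000111
  pos 5: 111000 XOR 101011 = 010011
  pos 6: 100110 XOR 101011 = 001101
Remainder (last 5 bits) = 11010. This is the CRC / FCS.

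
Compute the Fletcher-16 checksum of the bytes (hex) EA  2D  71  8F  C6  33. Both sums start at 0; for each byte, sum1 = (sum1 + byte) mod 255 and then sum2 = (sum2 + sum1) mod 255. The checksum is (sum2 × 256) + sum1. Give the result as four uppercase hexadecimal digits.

9813

Running sums (mod 255):
  after byte 0 (EA): sum1=234, sum2=234
  after byte 1 (2D): sum1=24, sum2=3
  after byte 2 (71): sum1=137, sum2=140
  after byte 3 (8F): sum1=25, sum2=165
  after byte 4 (C6): sum1=223, sum2=133
  after byte 5 (33): sum1=19, sum2=152
Checksum = sum2·256 + sum1 = 152·256 + 19 = 38931 = 0x9813.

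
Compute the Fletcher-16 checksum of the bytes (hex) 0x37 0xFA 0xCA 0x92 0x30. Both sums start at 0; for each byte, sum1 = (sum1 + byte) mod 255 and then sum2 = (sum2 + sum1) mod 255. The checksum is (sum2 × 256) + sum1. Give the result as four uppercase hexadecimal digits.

Running sums (mod 255):
  after byte 0 (0x37): sum1=55, sum2=55
  after byte 1 (0xFA): sum1=50, sum2=105
  after byte 2 (0xCA): sum1=252, sum2=102
  after byte 3 (0x92): sum1=143, sum2=245
  after byte 4 (0x30): sum1=191, sum2=181
Checksum = sum2·256 + sum1 = 181·256 + 191 = 46527 = 0xB5BF.

B5BF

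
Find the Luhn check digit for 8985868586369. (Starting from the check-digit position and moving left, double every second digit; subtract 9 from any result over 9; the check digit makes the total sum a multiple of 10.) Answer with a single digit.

Partial digits right→left: 9 6 3 6 8 5 8 6 8 5 8 9 8
Double every second digit counting from the check-digit position (so the 1st, 3rd, 5th, ... of the partial from the right).
  doubled (with −9 where >9): 9 6 7 7 7 7 7 → sum 50
  kept as-is: 6 6 5 6 5 9 → sum 37
Total = 50 + 37 = 87.
Check digit = (10 − (87 mod 10)) mod 10 = 3.

3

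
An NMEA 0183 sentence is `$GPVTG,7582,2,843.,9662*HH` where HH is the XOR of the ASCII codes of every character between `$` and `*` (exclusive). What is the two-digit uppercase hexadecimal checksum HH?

72

XOR the ASCII codes of the payload characters:
  'G' = 0x47 → acc = 0x47
  'P' = 0x50 → acc = 0x17
  'V' = 0x56 → acc = 0x41
  'T' = 0x54 → acc = 0x15
  'G' = 0x47 → acc = 0x52
  ',' = 0x2C → acc = 0x7E
  '7' = 0x37 → acc = 0x49
  '5' = 0x35 → acc = 0x7C
  '8' = 0x38 → acc = 0x44
  '2' = 0x32 → acc = 0x76
  ',' = 0x2C → acc = 0x5A
  '2' = 0x32 → acc = 0x68
  ',' = 0x2C → acc = 0x44
  '8' = 0x38 → acc = 0x7C
  '4' = 0x34 → acc = 0x48
  '3' = 0x33 → acc = 0x7B
  '.' = 0x2E → acc = 0x55
  ',' = 0x2C → acc = 0x79
  '9' = 0x39 → acc = 0x40
  '6' = 0x36 → acc = 0x76
  '6' = 0x36 → acc = 0x40
  '2' = 0x32 → acc = 0x72
Checksum = 0x72.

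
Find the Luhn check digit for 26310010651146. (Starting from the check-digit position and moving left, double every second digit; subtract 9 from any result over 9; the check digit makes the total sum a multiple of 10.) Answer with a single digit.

2

Partial digits right→left: 6 4 1 1 5 6 0 1 0 0 1 3 6 2
Double every second digit counting from the check-digit position (so the 1st, 3rd, 5th, ... of the partial from the right).
  doubled (with −9 where >9): 3 2 1 0 0 2 3 → sum 11
  kept as-is: 4 1 6 1 0 3 2 → sum 17
Total = 11 + 17 = 28.
Check digit = (10 − (28 mod 10)) mod 10 = 2.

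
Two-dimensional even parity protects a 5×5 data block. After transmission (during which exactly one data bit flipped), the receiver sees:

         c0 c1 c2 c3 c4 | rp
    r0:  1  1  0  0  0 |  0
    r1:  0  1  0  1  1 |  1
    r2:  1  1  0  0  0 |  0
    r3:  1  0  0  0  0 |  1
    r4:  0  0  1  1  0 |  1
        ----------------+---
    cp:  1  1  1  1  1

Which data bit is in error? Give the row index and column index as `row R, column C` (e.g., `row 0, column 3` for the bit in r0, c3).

Recompute each row's even parity and compare to rp:
  r0: data parity 0, sent rp 0 → ok
  r1: data parity 1, sent rp 1 → ok
  r2: data parity 0, sent rp 0 → ok
  r3: data parity 1, sent rp 1 → ok
  r4: data parity 0, sent rp 1 → mismatch
Recompute each column's even parity and compare to cp:
  c0: data parity 1, sent cp 1 → ok
  c1: data parity 1, sent cp 1 → ok
  c2: data parity 1, sent cp 1 → ok
  c3: data parity 0, sent cp 1 → mismatch
  c4: data parity 1, sent cp 1 → ok
Exactly one row (r4) and one column (c3) fail → the flipped bit is at their intersection.

row 4, column 3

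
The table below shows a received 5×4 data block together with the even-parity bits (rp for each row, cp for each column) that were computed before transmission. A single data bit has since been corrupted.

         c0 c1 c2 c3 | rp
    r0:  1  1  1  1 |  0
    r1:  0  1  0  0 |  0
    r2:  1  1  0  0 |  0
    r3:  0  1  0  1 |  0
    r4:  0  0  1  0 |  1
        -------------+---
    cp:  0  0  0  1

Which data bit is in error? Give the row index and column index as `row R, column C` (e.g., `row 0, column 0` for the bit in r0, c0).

row 1, column 3

Recompute each row's even parity and compare to rp:
  r0: data parity 0, sent rp 0 → ok
  r1: data parity 1, sent rp 0 → mismatch
  r2: data parity 0, sent rp 0 → ok
  r3: data parity 0, sent rp 0 → ok
  r4: data parity 1, sent rp 1 → ok
Recompute each column's even parity and compare to cp:
  c0: data parity 0, sent cp 0 → ok
  c1: data parity 0, sent cp 0 → ok
  c2: data parity 0, sent cp 0 → ok
  c3: data parity 0, sent cp 1 → mismatch
Exactly one row (r1) and one column (c3) fail → the flipped bit is at their intersection.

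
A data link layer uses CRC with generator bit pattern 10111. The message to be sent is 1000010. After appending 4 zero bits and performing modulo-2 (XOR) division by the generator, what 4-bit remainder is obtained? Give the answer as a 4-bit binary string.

0110

Append 4 zeros: 10000100000. Divide by 10111 (XOR where the leading bit is 1):
  pos 0: 10000 XOR 10111 = 00111
  pos 2: 11110 XOR 10111 = 01001
  pos 3: 10010 XOR 10111 = 00101
  pos 5: 10100 XOR 10111 = 00011
Remainder (last 4 bits) = 0110. This is the CRC / FCS.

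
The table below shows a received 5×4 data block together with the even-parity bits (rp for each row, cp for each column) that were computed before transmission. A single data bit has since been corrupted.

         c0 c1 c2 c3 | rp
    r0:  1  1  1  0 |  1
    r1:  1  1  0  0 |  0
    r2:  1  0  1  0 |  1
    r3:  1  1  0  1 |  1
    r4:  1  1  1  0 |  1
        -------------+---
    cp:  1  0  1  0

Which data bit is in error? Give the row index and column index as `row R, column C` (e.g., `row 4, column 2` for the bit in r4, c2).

Recompute each row's even parity and compare to rp:
  r0: data parity 1, sent rp 1 → ok
  r1: data parity 0, sent rp 0 → ok
  r2: data parity 0, sent rp 1 → mismatch
  r3: data parity 1, sent rp 1 → ok
  r4: data parity 1, sent rp 1 → ok
Recompute each column's even parity and compare to cp:
  c0: data parity 1, sent cp 1 → ok
  c1: data parity 0, sent cp 0 → ok
  c2: data parity 1, sent cp 1 → ok
  c3: data parity 1, sent cp 0 → mismatch
Exactly one row (r2) and one column (c3) fail → the flipped bit is at their intersection.

row 2, column 3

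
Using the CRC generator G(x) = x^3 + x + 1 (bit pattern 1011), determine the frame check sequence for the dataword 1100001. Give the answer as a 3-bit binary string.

101

Append 3 zeros: 1100001000. Divide by 1011 (XOR where the leading bit is 1):
  pos 0: 1100 XOR 1011 = 0111
  pos 1: 1110 XOR 1011 = 0101
  pos 2: 1010 XOR 1011 = 0001
  pos 5: 1100 XOR 1011 = 0111
  pos 6: 1110 XOR 1011 = 0101
Remainder (last 3 bits) = 101. This is the CRC / FCS.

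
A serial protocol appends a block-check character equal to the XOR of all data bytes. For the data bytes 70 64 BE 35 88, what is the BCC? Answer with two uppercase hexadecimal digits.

XOR the bytes together:
  start with 0x70
  0x70 ⊕ 0x64 = 0x14
  0x14 ⊕ 0xBE = 0xAA
  0xAA ⊕ 0x35 = 0x9F
  0x9F ⊕ 0x88 = 0x17

17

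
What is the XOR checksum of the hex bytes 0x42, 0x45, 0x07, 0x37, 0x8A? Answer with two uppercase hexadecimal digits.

BD

XOR the bytes together:
  start with 0x42
  0x42 ⊕ 0x45 = 0x07
  0x07 ⊕ 0x07 = 0x00
  0x00 ⊕ 0x37 = 0x37
  0x37 ⊕ 0x8A = 0xBD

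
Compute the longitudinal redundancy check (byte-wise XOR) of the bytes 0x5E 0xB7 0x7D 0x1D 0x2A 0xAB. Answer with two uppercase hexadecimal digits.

XOR the bytes together:
  start with 0x5E
  0x5E ⊕ 0xB7 = 0xE9
  0xE9 ⊕ 0x7D = 0x94
  0x94 ⊕ 0x1D = 0x89
  0x89 ⊕ 0x2A = 0xA3
  0xA3 ⊕ 0xAB = 0x08

08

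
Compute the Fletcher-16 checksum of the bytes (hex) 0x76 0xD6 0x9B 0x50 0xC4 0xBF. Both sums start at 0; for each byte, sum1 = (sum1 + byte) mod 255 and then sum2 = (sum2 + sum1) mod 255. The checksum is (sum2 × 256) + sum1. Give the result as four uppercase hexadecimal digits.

A1BD

Running sums (mod 255):
  after byte 0 (0x76): sum1=118, sum2=118
  after byte 1 (0xD6): sum1=77, sum2=195
  after byte 2 (0x9B): sum1=232, sum2=172
  after byte 3 (0x50): sum1=57, sum2=229
  after byte 4 (0xC4): sum1=253, sum2=227
  after byte 5 (0xBF): sum1=189, sum2=161
Checksum = sum2·256 + sum1 = 161·256 + 189 = 41405 = 0xA1BD.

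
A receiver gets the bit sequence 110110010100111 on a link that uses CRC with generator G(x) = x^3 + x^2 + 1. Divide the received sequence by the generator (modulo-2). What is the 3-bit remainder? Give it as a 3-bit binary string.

000

Modulo-2 division of 110110010100111 by 1101:
  pos 0: 1101 XOR 1101 = 0000
  pos 4: 1001 XOR 1101 = 0100
  pos 5: 1000 XOR 1101 = 0101
  pos 6: 1011 XOR 1101 = 0110
  pos 7: 1100 XOR 1101 = 0001
  pos 10: 1011 XOR 1101 = 0110
  pos 11: 1101 XOR 1101 = 0000
Remainder = 000 (zero — the frame passes the CRC check).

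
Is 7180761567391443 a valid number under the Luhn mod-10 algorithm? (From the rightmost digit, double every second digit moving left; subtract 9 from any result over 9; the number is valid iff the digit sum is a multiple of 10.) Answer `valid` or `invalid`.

invalid

From the right, keep odd positions and double even positions (subtract 9 from any doubled value over 9):
  doubled (positions 2,4,...): 8 2 6 3 2 5 7 5 → sum 38
  kept (positions 1,3,...): 3 4 9 7 5 6 0 1 → sum 35
Total = 73.
73 mod 10 = 3, so the number is invalid.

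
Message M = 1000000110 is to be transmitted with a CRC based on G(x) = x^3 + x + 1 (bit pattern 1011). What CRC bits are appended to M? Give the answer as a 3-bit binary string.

110

Append 3 zeros: 1000000110000. Divide by 1011 (XOR where the leading bit is 1):
  pos 0: 1000 XOR 1011 = 0011
  pos 2: 1100 XOR 1011 = 0111
  pos 3: 1110 XOR 1011 = 0101
  pos 4: 1011 XOR 1011 = 0000
  pos 8: 1000 XOR 1011 = 0011
Remainder (last 3 bits) = 110. This is the CRC / FCS.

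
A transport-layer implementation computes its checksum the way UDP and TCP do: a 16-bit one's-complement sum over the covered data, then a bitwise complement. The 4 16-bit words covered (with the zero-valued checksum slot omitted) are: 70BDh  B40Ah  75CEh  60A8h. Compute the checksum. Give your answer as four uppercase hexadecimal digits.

04C1

One's-complement addition (fold any carry out of bit 15 back into bit 0):
  0x70BD + 0xB40A = 0x124C7 → wrap carry → 0x24C8
  0x24C8 + 0x75CE = 0x09A96
  0x9A96 + 0x60A8 = 0x0FB3E
One's-complement sum = 0xFB3E.
Checksum = ~0xFB3E & 0xFFFF = 0x04C1.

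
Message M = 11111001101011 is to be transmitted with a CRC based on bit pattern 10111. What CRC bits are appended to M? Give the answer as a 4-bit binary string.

Append 4 zeros: 111110011010110000. Divide by 10111 (XOR where the leading bit is 1):
  pos 0: 11111 XOR 10111 = 01000
  pos 1: 10000 XOR 10111 = 00111
  pos 3: 11101 XOR 10111 = 01010
  pos 4: 10101 XOR 10111 = 00010
  pos 7: 10010 XOR 10111 = 00101
  pos 9: 10111 XOR 10111 = 00000
Remainder (last 4 bits) = 0000. This is the CRC / FCS.

0000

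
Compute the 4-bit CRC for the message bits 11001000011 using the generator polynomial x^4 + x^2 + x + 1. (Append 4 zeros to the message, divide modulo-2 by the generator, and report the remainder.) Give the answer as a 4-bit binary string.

Append 4 zeros: 110010000110000. Divide by 10111 (XOR where the leading bit is 1):
  pos 0: 11001 XOR 10111 = 01110
  pos 1: 11100 XOR 10111 = 01011
  pos 2: 10110 XOR 10111 = 00001
  pos 6: 10011 XOR 10111 = 00100
  pos 8: 10000 XOR 10111 = 00111
  pos 10: 11100 XOR 10111 = 01011
Remainder (last 4 bits) = 1011. This is the CRC / FCS.

1011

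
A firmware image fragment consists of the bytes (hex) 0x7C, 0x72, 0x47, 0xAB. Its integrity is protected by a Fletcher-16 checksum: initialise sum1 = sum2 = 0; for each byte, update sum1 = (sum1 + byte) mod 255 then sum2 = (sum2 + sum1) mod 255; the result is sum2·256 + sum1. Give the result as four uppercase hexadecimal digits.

Running sums (mod 255):
  after byte 0 (0x7C): sum1=124, sum2=124
  after byte 1 (0x72): sum1=238, sum2=107
  after byte 2 (0x47): sum1=54, sum2=161
  after byte 3 (0xAB): sum1=225, sum2=131
Checksum = sum2·256 + sum1 = 131·256 + 225 = 33761 = 0x83E1.

83E1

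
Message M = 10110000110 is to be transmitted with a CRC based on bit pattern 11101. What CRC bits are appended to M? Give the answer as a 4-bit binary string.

Append 4 zeros: 101100001100000. Divide by 11101 (XOR where the leading bit is 1):
  pos 0: 10110 XOR 11101 = 01011
  pos 1: 10110 XOR 11101 = 01011
  pos 2: 10110 XOR 11101 = 01011
  pos 3: 10110 XOR 11101 = 01011
  pos 4: 10111 XOR 11101 = 01010
  pos 5: 10101 XOR 11101 = 01000
  pos 6: 10000 XOR 11101 = 01101
  pos 7: 11010 XOR 11101 = 00111
  pos 9: 11100 XOR 11101 = 00001
Remainder (last 4 bits) = 0010. This is the CRC / FCS.

0010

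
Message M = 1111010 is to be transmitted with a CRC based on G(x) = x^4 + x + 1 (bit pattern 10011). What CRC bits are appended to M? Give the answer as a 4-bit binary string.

0101

Append 4 zeros: 11110100000. Divide by 10011 (XOR where the leading bit is 1):
  pos 0: 11110 XOR 10011 = 01101
  pos 1: 11011 XOR 10011 = 01000
  pos 2: 10000 XOR 10011 = 00011
  pos 5: 11000 XOR 10011 = 01011
  pos 6: 10110 XOR 10011 = 00101
Remainder (last 4 bits) = 0101. This is the CRC / FCS.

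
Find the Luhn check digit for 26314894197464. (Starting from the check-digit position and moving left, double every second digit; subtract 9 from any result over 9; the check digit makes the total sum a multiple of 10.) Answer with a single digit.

3

Partial digits right→left: 4 6 4 7 9 1 4 9 8 4 1 3 6 2
Double every second digit counting from the check-digit position (so the 1st, 3rd, 5th, ... of the partial from the right).
  doubled (with −9 where >9): 8 8 9 8 7 2 3 → sum 45
  kept as-is: 6 7 1 9 4 3 2 → sum 32
Total = 45 + 32 = 77.
Check digit = (10 − (77 mod 10)) mod 10 = 3.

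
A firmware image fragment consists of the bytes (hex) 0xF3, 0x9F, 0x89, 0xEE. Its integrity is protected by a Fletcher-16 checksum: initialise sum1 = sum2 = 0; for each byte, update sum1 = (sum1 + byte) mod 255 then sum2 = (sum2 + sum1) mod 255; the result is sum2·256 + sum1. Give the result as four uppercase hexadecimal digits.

Running sums (mod 255):
  after byte 0 (0xF3): sum1=243, sum2=243
  after byte 1 (0x9F): sum1=147, sum2=135
  after byte 2 (0x89): sum1=29, sum2=164
  after byte 3 (0xEE): sum1=12, sum2=176
Checksum = sum2·256 + sum1 = 176·256 + 12 = 45068 = 0xB00C.

B00C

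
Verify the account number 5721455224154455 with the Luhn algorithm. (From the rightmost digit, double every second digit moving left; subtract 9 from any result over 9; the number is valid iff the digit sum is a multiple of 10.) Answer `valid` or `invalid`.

invalid

From the right, keep odd positions and double even positions (subtract 9 from any doubled value over 9):
  doubled (positions 2,4,...): 1 8 2 4 1 8 4 1 → sum 29
  kept (positions 1,3,...): 5 4 5 4 2 5 1 7 → sum 33
Total = 62.
62 mod 10 = 2, so the number is invalid.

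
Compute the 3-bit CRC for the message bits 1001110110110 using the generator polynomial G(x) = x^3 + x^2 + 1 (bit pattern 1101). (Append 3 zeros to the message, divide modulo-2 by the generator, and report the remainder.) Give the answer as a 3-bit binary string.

Append 3 zeros: 1001110110110000. Divide by 1101 (XOR where the leading bit is 1):
  pos 0: 1001 XOR 1101 = 0100
  pos 1: 1001 XOR 1101 = 0100
  pos 2: 1001 XOR 1101 = 0100
  pos 3: 1000 XOR 1101 = 0101
  pos 4: 1011 XOR 1101 = 0110
  pos 5: 1101 XOR 1101 = 0000
  pos 10: 1100 XOR 1101 = 0001
Remainder (last 3 bits) = 100. This is the CRC / FCS.

100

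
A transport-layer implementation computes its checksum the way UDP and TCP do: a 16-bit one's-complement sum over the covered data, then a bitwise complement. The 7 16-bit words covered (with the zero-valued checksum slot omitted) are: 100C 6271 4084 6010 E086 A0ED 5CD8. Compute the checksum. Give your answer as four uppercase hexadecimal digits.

One's-complement addition (fold any carry out of bit 15 back into bit 0):
  0x100C + 0x6271 = 0x0727D
  0x727D + 0x4084 = 0x0B301
  0xB301 + 0x6010 = 0x11311 → wrap carry → 0x1312
  0x1312 + 0xE086 = 0x0F398
  0xF398 + 0xA0ED = 0x19485 → wrap carry → 0x9486
  0x9486 + 0x5CD8 = 0x0F15E
One's-complement sum = 0xF15E.
Checksum = ~0xF15E & 0xFFFF = 0x0EA1.

0EA1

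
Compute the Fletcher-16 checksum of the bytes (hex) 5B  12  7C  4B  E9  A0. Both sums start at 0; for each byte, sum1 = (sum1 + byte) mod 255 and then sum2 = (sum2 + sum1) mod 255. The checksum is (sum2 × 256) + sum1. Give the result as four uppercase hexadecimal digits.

C6BF

Running sums (mod 255):
  after byte 0 (5B): sum1=91, sum2=91
  after byte 1 (12): sum1=109, sum2=200
  after byte 2 (7C): sum1=233, sum2=178
  after byte 3 (4B): sum1=53, sum2=231
  after byte 4 (E9): sum1=31, sum2=7
  after byte 5 (A0): sum1=191, sum2=198
Checksum = sum2·256 + sum1 = 198·256 + 191 = 50879 = 0xC6BF.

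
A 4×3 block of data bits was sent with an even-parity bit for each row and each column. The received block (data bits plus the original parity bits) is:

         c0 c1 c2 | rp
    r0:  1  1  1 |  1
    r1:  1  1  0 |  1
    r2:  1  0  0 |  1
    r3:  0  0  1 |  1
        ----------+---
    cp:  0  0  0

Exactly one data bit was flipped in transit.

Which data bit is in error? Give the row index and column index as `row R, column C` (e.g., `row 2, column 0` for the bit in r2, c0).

row 1, column 0

Recompute each row's even parity and compare to rp:
  r0: data parity 1, sent rp 1 → ok
  r1: data parity 0, sent rp 1 → mismatch
  r2: data parity 1, sent rp 1 → ok
  r3: data parity 1, sent rp 1 → ok
Recompute each column's even parity and compare to cp:
  c0: data parity 1, sent cp 0 → mismatch
  c1: data parity 0, sent cp 0 → ok
  c2: data parity 0, sent cp 0 → ok
Exactly one row (r1) and one column (c0) fail → the flipped bit is at their intersection.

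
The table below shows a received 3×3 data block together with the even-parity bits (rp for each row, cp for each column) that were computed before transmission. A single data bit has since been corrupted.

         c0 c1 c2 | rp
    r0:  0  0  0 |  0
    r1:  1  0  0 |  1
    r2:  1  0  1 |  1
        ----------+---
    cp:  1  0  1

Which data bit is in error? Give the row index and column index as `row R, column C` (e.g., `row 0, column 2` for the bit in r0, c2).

Recompute each row's even parity and compare to rp:
  r0: data parity 0, sent rp 0 → ok
  r1: data parity 1, sent rp 1 → ok
  r2: data parity 0, sent rp 1 → mismatch
Recompute each column's even parity and compare to cp:
  c0: data parity 0, sent cp 1 → mismatch
  c1: data parity 0, sent cp 0 → ok
  c2: data parity 1, sent cp 1 → ok
Exactly one row (r2) and one column (c0) fail → the flipped bit is at their intersection.

row 2, column 0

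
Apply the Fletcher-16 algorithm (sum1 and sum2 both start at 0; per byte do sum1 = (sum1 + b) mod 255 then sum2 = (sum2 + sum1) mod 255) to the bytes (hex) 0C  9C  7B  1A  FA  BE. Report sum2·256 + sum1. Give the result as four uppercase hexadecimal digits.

Running sums (mod 255):
  after byte 0 (0C): sum1=12, sum2=12
  after byte 1 (9C): sum1=168, sum2=180
  after byte 2 (7B): sum1=36, sum2=216
  after byte 3 (1A): sum1=62, sum2=23
  after byte 4 (FA): sum1=57, sum2=80
  after byte 5 (BE): sum1=247, sum2=72
Checksum = sum2·256 + sum1 = 72·256 + 247 = 18679 = 0x48F7.

48F7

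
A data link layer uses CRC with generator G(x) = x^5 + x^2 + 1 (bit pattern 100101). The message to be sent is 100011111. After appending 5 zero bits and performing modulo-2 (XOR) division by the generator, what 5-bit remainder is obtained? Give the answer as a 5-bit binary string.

Append 5 zeros: 10001111100000. Divide by 100101 (XOR where the leading bit is 1):
  pos 0: 100011 XOR 100101 = 000110
  pos 3: 110111 XOR 100101 = 010010
  pos 4: 100100 XOR 100101 = 000001
Remainder (last 5 bits) = 10000. This is the CRC / FCS.

10000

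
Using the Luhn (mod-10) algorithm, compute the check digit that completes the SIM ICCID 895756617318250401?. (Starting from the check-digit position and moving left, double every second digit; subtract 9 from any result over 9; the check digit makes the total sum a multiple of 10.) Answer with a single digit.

3

Partial digits right→left: 1 0 4 0 5 2 8 1 3 7 1 6 6 5 7 5 9 8
Double every second digit counting from the check-digit position (so the 1st, 3rd, 5th, ... of the partial from the right).
  doubled (with −9 where >9): 2 8 1 7 6 2 3 5 9 → sum 43
  kept as-is: 0 0 2 1 7 6 5 5 8 → sum 34
Total = 43 + 34 = 77.
Check digit = (10 − (77 mod 10)) mod 10 = 3.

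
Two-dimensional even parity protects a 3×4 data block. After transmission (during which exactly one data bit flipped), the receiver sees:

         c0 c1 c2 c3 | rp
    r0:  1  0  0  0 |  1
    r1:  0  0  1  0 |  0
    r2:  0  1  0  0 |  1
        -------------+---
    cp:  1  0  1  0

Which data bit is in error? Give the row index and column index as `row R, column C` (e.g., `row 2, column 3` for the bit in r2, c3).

Recompute each row's even parity and compare to rp:
  r0: data parity 1, sent rp 1 → ok
  r1: data parity 1, sent rp 0 → mismatch
  r2: data parity 1, sent rp 1 → ok
Recompute each column's even parity and compare to cp:
  c0: data parity 1, sent cp 1 → ok
  c1: data parity 1, sent cp 0 → mismatch
  c2: data parity 1, sent cp 1 → ok
  c3: data parity 0, sent cp 0 → ok
Exactly one row (r1) and one column (c1) fail → the flipped bit is at their intersection.

row 1, column 1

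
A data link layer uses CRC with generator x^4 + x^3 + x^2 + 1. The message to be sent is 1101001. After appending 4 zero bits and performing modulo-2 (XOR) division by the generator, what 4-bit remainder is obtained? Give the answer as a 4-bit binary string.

Append 4 zeros: 11010010000. Divide by 11101 (XOR where the leading bit is 1):
  pos 0: 11010 XOR 11101 = 00111
  pos 2: 11101 XOR 11101 = 00000
Remainder (last 4 bits) = 0000. This is the CRC / FCS.

0000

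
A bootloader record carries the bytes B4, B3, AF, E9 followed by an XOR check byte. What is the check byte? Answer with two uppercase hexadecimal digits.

XOR the bytes together:
  start with 0xB4
  0xB4 ⊕ 0xB3 = 0x07
  0x07 ⊕ 0xAF = 0xA8
  0xA8 ⊕ 0xE9 = 0x41

41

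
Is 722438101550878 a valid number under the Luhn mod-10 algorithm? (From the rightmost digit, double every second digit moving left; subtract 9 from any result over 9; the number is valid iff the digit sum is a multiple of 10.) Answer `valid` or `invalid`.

valid

From the right, keep odd positions and double even positions (subtract 9 from any doubled value over 9):
  doubled (positions 2,4,...): 5 0 1 0 7 8 4 → sum 25
  kept (positions 1,3,...): 8 8 5 1 1 3 2 7 → sum 35
Total = 60.
60 mod 10 = 0, so the number is valid.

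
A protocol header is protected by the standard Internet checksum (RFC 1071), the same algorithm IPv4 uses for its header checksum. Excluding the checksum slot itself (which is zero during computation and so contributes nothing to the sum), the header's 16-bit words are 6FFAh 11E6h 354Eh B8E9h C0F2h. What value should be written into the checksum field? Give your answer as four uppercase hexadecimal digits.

CEF4

One's-complement addition (fold any carry out of bit 15 back into bit 0):
  0x6FFA + 0x11E6 = 0x081E0
  0x81E0 + 0x354E = 0x0B72E
  0xB72E + 0xB8E9 = 0x17017 → wrap carry → 0x7018
  0x7018 + 0xC0F2 = 0x1310A → wrap carry → 0x310B
One's-complement sum = 0x310B.
Checksum = ~0x310B & 0xFFFF = 0xCEF4.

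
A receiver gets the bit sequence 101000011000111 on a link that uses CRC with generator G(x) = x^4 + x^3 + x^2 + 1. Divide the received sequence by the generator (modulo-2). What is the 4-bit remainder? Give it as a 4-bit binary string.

Modulo-2 division of 101000011000111 by 11101:
  pos 0: 10100 XOR 11101 = 01001
  pos 1: 10010 XOR 11101 = 01111
  pos 2: 11110 XOR 11101 = 00011
  pos 5: 11110 XOR 11101 = 00011
  pos 8: 11001 XOR 11101 = 00100
  pos 10: 10011 XOR 11101 = 01110
Remainder = 1110 (nonzero — an error is detected).

1110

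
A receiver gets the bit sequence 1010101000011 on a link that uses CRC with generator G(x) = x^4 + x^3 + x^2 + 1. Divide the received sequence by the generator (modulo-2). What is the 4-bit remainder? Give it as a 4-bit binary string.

0000

Modulo-2 division of 1010101000011 by 11101:
  pos 0: 10101 XOR 11101 = 01000
  pos 1: 10000 XOR 11101 = 01101
  pos 2: 11011 XOR 11101 = 00110
  pos 4: 11000 XOR 11101 = 00101
  pos 6: 10100 XOR 11101 = 01001
  pos 7: 10011 XOR 11101 = 01110
  pos 8: 11101 XOR 11101 = 00000
Remainder = 0000 (zero — the frame passes the CRC check).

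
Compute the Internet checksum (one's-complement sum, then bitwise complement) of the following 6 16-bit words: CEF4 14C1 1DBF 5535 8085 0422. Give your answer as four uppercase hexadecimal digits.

One's-complement addition (fold any carry out of bit 15 back into bit 0):
  0xCEF4 + 0x14C1 = 0x0E3B5
  0xE3B5 + 0x1DBF = 0x10174 → wrap carry → 0x0175
  0x0175 + 0x5535 = 0x056AA
  0x56AA + 0x8085 = 0x0D72F
  0xD72F + 0x0422 = 0x0DB51
One's-complement sum = 0xDB51.
Checksum = ~0xDB51 & 0xFFFF = 0x24AE.

24AE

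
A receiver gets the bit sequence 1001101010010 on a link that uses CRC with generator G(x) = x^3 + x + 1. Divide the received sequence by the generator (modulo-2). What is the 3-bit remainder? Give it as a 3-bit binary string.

Modulo-2 division of 1001101010010 by 1011:
  pos 0: 1001 XOR 1011 = 0010
  pos 2: 1010 XOR 1011 = 0001
  pos 5: 1101 XOR 1011 = 0110
  pos 6: 1100 XOR 1011 = 0111
  pos 7: 1110 XOR 1011 = 0101
  pos 8: 1011 XOR 1011 = 0000
Remainder = 000 (zero — the frame passes the CRC check).

000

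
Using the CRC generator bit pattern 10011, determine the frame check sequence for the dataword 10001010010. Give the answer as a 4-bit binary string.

1101

Append 4 zeros: 100010100100000. Divide by 10011 (XOR where the leading bit is 1):
  pos 0: 10001 XOR 10011 = 00010
  pos 3: 10010 XOR 10011 = 00001
  pos 7: 10100 XOR 10011 = 00111
  pos 9: 11100 XOR 10011 = 01111
  pos 10: 11110 XOR 10011 = 01101
Remainder (last 4 bits) = 1101. This is the CRC / FCS.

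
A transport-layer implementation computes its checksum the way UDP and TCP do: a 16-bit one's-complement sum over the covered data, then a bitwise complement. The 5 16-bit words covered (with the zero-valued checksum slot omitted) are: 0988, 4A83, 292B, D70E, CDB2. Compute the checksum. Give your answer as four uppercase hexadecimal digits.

DE07

One's-complement addition (fold any carry out of bit 15 back into bit 0):
  0x0988 + 0x4A83 = 0x0540B
  0x540B + 0x292B = 0x07D36
  0x7D36 + 0xD70E = 0x15444 → wrap carry → 0x5445
  0x5445 + 0xCDB2 = 0x121F7 → wrap carry → 0x21F8
One's-complement sum = 0x21F8.
Checksum = ~0x21F8 & 0xFFFF = 0xDE07.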